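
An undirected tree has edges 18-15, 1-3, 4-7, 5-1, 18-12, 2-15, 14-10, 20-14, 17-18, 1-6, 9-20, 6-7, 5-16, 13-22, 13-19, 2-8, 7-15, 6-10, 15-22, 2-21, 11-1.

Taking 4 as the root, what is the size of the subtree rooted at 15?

10

Descendants of 15 (including itself): 15, 22, 18, 2, 13, 17, 12, 8, 21, 19. That's 10.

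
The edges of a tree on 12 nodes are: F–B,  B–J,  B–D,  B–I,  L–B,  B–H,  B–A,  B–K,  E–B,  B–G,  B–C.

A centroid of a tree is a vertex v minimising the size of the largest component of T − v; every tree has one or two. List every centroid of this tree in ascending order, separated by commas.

B

Removing B splits the tree into components of sizes 1, 1, 1, 1, 1, 1, 1, 1, 1, 1, 1; the largest is 1 ≤ ⌊12/2⌋ = 6.
No neighbour of B does as well, so B is the unique centroid.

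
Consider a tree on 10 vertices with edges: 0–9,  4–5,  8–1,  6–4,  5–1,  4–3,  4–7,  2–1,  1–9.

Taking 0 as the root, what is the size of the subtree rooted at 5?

5

The subtree rooted at 5 contains: 5, 4, 7, 6, 3 — 5 nodes.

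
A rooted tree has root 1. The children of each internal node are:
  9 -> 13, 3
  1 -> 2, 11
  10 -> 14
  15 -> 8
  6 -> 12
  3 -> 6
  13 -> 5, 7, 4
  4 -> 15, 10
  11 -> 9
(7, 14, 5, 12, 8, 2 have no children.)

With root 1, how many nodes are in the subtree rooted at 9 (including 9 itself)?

Descendants of 9 (including itself): 9, 13, 3, 4, 7, 5, 6, 15, 10, 12, 8, 14. That's 12.

12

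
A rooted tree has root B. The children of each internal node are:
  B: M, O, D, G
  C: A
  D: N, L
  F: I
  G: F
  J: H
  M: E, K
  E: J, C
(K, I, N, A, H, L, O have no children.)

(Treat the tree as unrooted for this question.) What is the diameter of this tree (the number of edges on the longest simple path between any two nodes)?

7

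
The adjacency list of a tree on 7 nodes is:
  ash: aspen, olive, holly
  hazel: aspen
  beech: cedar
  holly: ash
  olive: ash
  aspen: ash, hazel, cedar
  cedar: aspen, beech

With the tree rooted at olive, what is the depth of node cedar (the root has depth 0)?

olive → ash → aspen → cedar — 3 edges.

3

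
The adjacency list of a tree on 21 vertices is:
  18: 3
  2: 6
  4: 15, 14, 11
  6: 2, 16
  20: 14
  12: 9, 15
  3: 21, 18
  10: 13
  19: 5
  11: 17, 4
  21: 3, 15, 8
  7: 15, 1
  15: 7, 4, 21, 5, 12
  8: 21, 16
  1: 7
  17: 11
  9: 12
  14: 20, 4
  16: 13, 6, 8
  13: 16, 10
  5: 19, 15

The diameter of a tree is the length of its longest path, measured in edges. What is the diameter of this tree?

A longest path is 10–13–16–8–21–15–4–11–17, with 8 edges.

8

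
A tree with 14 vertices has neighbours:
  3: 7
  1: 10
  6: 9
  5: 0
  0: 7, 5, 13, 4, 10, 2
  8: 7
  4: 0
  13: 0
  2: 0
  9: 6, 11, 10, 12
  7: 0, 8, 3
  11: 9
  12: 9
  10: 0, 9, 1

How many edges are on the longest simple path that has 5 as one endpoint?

4

The node farthest from 5 is 11 (12, 6 also at distance 4), via 5-0-10-9-11 — 4 edges.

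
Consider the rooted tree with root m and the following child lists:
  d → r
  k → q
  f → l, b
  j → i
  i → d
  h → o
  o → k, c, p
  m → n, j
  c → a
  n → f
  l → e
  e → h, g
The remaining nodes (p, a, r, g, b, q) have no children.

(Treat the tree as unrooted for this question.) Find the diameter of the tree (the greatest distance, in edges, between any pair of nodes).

A longest path is r–d–i–j–m–n–f–l–e–h–o–c–a, with 12 edges.

12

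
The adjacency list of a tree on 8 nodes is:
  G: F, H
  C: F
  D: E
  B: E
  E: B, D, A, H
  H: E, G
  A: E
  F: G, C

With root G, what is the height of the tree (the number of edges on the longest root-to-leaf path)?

The longest root-to-leaf path is G-H-E-A (3 edges).

3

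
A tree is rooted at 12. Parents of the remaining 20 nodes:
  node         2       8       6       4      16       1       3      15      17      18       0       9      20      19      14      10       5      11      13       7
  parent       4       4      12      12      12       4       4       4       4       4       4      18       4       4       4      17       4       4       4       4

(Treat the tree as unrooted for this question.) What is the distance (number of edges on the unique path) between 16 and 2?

The path is 16–12–4–2, which has 3 edges.

3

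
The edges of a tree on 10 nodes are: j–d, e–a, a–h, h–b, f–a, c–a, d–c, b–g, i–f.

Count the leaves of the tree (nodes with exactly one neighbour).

4

The leaves are e, g, i, j.
That is 4 leaves.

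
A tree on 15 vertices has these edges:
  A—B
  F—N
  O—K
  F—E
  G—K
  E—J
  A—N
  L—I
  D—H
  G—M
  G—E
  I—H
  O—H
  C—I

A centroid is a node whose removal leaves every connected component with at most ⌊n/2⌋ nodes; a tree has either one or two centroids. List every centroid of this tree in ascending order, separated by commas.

G

If G is removed the pieces have sizes 7, 6, 1, all ≤ ⌊15/2⌋ = 7.
No neighbour of G does as well, so G is the unique centroid.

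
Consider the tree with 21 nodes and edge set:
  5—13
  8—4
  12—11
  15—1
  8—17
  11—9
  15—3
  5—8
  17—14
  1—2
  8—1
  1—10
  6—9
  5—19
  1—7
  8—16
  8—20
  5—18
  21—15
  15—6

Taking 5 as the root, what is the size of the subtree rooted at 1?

Descendants of 1 (including itself): 1, 15, 2, 7, 10, 6, 21, 3, 9, 11, 12. That's 11.

11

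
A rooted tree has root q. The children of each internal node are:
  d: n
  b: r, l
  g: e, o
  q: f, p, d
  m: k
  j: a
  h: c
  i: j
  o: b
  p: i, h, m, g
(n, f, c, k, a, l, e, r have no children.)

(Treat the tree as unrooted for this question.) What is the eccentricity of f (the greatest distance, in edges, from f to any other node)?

6

The node farthest from f is r (l also at distance 6), via f – q – p – g – o – b – r — 6 edges.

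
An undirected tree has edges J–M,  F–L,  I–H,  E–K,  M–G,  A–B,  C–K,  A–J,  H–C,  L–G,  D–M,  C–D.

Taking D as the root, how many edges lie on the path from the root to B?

4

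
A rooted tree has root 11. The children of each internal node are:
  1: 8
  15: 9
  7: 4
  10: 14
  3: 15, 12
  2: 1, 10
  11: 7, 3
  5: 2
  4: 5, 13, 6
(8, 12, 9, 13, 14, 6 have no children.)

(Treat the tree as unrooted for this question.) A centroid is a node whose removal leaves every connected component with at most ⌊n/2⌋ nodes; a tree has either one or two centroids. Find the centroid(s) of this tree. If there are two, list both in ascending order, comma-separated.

4

Removing 4 splits the tree into components of sizes 6, 6, 1, 1; the largest is 6 ≤ ⌊15/2⌋ = 7.
No neighbour of 4 does as well, so 4 is the unique centroid.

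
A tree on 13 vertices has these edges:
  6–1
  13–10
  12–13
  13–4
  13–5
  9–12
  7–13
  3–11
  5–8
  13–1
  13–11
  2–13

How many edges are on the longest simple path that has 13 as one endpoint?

2

Distances from 13 peak at 2, attained at 9 (6, 3, 8 also at distance 2).
13 – 12 – 9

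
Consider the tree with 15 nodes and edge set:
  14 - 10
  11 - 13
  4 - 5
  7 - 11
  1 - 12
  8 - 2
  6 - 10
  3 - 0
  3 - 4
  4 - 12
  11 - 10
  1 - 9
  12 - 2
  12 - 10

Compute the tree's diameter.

6

A longest path is 13 – 11 – 10 – 12 – 4 – 3 – 0, with 6 edges.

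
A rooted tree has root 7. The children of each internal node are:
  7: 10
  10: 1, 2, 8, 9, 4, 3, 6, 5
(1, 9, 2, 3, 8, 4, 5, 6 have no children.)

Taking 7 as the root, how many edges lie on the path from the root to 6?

Path from 7 to 6: 7 – 10 – 6, which has 2 edges.

2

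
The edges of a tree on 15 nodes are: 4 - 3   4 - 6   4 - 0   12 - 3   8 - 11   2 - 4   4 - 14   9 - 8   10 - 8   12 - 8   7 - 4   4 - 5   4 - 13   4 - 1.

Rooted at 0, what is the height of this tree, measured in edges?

The longest root-to-leaf path is 0 → 4 → 3 → 12 → 8 → 11 (5 edges).

5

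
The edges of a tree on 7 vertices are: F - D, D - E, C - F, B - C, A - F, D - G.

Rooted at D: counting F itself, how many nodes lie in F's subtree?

4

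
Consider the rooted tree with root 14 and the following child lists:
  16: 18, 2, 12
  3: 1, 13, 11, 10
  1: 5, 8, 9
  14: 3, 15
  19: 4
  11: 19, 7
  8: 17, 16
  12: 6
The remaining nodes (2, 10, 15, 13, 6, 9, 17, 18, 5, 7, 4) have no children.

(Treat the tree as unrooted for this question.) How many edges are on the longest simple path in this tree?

8

Starting from 6, a farthest node is 4 at distance 8.
One longest path: 6–12–16–8–1–3–11–19–4.
So the diameter is 8.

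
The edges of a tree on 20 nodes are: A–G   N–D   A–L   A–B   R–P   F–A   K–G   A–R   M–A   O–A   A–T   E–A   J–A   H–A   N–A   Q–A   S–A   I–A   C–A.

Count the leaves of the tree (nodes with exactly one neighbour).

16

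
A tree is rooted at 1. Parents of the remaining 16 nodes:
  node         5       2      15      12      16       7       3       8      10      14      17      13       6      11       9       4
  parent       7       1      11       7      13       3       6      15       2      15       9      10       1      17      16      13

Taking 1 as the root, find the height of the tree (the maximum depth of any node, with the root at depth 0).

8 sits deepest: 1-2-10-13-16-9-17-11-15-8 — 9 edges from the root.

9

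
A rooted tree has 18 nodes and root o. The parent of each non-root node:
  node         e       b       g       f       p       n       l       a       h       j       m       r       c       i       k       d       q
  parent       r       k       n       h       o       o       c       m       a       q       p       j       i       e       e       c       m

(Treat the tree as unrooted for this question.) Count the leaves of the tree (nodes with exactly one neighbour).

5

Exactly 5 nodes have a single neighbour: b, d, f, g, l.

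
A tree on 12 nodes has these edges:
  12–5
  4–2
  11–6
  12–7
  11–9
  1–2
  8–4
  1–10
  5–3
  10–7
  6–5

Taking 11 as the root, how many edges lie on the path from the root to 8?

9

Climbing from 8 to the root: 8 → 4 → 2 → 1 → 10 → 7 → 12 → 5 → 6 → 11. That's 9 steps.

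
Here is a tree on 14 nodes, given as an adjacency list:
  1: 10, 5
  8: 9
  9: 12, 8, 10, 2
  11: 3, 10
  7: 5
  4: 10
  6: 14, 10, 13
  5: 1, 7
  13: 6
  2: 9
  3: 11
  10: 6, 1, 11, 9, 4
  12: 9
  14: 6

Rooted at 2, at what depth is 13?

Climbing from 13 to the root: 13–6–10–9–2. That's 4 steps.

4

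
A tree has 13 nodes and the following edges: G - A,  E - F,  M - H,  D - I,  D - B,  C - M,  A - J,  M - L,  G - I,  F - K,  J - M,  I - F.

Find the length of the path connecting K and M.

Walking from K: K – F – I – G – A – J – M. Length 6.

6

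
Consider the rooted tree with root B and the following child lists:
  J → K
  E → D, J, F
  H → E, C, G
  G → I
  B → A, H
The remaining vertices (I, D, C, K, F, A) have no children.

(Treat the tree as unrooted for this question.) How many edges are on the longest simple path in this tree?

5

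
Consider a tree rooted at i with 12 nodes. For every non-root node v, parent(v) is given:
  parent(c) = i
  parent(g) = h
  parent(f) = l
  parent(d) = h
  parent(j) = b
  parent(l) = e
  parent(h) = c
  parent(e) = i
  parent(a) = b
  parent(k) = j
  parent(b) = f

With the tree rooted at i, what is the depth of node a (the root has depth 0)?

5

Climbing from a to the root: a – b – f – l – e – i. That's 5 steps.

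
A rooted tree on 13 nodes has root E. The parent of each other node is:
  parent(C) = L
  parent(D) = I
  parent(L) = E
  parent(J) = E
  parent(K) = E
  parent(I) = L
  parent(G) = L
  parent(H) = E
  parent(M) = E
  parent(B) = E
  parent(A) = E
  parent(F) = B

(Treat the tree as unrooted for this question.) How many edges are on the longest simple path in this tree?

BFS from D reaches F last, at distance 5; BFS from F confirms no node is farther.
Path: D–I–L–E–B–F.

5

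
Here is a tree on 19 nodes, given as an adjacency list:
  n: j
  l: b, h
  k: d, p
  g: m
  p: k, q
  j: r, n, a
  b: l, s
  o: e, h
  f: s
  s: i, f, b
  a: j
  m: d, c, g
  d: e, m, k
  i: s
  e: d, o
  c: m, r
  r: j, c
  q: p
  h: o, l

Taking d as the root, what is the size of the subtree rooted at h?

6

Descendants of h (including itself): h, l, b, s, f, i. That's 6.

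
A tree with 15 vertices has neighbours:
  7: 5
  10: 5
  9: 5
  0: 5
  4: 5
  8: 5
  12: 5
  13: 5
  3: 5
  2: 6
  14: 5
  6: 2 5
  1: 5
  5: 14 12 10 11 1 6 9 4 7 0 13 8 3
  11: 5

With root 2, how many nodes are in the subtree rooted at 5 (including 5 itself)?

The subtree rooted at 5 contains: 5, 14, 13, 10, 12, 1, 3, 0, 9, 11, 4, 8, 7 — 13 nodes.

13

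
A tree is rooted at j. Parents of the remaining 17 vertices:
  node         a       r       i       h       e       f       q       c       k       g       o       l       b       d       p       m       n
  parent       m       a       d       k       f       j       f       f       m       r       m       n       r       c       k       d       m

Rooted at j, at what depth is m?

Climbing from m to the root: m → d → c → f → j. That's 4 steps.

4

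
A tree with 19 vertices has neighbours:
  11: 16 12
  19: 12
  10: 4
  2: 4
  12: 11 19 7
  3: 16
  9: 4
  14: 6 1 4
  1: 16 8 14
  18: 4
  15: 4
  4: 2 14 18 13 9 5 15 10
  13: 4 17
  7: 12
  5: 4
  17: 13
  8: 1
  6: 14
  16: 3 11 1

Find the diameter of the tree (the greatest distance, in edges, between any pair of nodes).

BFS from 19 reaches 17 last, at distance 8; BFS from 17 confirms no node is farther.
Path: 19 – 12 – 11 – 16 – 1 – 14 – 4 – 13 – 17.

8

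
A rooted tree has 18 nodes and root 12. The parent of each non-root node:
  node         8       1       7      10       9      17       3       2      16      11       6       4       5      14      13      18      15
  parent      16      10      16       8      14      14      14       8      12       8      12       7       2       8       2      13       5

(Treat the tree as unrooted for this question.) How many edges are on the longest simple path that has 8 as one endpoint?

3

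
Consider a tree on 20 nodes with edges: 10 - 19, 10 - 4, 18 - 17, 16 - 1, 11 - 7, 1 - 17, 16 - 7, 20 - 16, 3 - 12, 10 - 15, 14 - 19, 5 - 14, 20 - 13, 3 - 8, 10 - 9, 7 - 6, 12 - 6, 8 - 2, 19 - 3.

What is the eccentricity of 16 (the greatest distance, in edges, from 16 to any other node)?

Distances from 16 peak at 7, attained at 5 (4, 15, 9 also at distance 7).
16 – 7 – 6 – 12 – 3 – 19 – 14 – 5

7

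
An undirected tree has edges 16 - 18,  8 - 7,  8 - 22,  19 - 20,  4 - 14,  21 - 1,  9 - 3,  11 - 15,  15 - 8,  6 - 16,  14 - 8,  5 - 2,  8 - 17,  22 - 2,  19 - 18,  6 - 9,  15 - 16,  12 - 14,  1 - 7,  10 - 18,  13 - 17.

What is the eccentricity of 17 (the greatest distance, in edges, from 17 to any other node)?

6

The node farthest from 17 is 20 (3 also at distance 6), via 17–8–15–16–18–19–20 — 6 edges.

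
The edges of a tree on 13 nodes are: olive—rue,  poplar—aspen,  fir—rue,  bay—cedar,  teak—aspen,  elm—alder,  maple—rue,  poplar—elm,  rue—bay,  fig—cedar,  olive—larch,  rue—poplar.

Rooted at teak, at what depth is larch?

5

teak → aspen → poplar → rue → olive → larch — 5 edges.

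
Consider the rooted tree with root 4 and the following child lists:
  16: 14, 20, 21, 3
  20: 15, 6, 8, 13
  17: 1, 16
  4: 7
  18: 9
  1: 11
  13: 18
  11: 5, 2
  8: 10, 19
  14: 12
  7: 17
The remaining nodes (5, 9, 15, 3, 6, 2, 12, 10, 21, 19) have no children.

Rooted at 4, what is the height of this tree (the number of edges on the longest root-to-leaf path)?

7

The longest root-to-leaf path is 4–7–17–16–20–13–18–9 (7 edges).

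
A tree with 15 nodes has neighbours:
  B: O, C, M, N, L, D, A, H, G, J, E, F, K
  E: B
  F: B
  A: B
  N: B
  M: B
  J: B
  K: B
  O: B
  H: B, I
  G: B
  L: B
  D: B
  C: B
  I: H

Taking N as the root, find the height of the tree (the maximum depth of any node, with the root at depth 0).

3

I sits deepest: N → B → H → I — 3 edges from the root.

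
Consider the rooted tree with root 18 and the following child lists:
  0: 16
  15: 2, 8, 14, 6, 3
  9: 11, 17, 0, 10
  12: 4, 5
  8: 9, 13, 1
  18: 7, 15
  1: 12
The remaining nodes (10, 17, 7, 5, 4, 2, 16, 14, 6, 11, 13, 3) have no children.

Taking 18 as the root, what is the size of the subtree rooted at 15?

Descendants of 15 (including itself): 15, 8, 3, 2, 6, 14, 1, 9, 13, 12, 17, 0, 10, 11, 5, 4, 16. That's 17.

17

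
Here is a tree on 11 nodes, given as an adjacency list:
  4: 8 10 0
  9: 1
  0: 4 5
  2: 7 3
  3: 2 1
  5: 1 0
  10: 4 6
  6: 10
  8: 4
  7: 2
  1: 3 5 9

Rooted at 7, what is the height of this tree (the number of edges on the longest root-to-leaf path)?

The longest root-to-leaf path is 7–2–3–1–5–0–4–10–6 (8 edges).

8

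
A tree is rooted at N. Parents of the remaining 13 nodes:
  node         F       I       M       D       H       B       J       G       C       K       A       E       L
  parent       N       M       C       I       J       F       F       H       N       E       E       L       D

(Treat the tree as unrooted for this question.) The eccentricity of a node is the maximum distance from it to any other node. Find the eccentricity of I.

7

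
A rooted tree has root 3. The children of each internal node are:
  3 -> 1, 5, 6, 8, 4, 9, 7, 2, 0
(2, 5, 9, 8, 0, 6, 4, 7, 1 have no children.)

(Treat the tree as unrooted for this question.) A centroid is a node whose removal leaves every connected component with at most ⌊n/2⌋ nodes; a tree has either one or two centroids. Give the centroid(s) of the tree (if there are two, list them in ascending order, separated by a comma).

3

Delete 3: the remaining components have sizes 1, 1, 1, 1, 1, 1, 1, 1, 1. Max 1 ≤ 5, so 3 is a centroid.
Every other node leaves some component of size > 5, so the centroid is unique.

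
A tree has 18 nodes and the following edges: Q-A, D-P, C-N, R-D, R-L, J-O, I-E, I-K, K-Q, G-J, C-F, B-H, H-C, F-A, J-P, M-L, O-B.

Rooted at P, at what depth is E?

P–J–O–B–H–C–F–A–Q–K–I–E — 11 edges.

11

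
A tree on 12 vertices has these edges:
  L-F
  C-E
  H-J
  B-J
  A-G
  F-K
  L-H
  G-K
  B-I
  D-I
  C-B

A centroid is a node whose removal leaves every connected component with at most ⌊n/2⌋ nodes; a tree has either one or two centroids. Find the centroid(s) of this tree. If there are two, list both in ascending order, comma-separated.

If H is removed the pieces have sizes 6, 5, all ≤ ⌊12/2⌋ = 6.
Its neighbour J also leaves a largest component of size 6, so both are centroids.

H, J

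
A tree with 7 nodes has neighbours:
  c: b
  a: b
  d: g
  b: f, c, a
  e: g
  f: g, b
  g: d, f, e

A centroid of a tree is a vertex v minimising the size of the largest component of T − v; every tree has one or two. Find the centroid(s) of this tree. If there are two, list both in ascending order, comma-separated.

f

Delete f: the remaining components have sizes 3, 3. Max 3 ≤ 3, so f is a centroid.
No neighbour of f does as well, so f is the unique centroid.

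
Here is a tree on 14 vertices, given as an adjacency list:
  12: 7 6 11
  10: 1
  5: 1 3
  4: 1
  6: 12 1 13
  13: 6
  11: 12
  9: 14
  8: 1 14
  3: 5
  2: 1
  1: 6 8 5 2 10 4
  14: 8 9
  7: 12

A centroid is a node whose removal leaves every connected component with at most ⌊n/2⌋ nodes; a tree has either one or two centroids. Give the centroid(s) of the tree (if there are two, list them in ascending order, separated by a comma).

1

If 1 is removed the pieces have sizes 5, 3, 2, 1, 1, 1, all ≤ ⌊14/2⌋ = 7.
No neighbour of 1 does as well, so 1 is the unique centroid.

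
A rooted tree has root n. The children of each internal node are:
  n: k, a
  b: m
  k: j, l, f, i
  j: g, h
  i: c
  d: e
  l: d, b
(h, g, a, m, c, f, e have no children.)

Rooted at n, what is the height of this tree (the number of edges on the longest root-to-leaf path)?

m sits deepest: n → k → l → b → m — 4 edges from the root.

4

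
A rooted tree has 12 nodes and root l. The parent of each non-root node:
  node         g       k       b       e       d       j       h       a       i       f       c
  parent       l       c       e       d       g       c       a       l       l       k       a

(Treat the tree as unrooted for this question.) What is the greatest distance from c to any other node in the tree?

6

The node farthest from c is b, via c–a–l–g–d–e–b — 6 edges.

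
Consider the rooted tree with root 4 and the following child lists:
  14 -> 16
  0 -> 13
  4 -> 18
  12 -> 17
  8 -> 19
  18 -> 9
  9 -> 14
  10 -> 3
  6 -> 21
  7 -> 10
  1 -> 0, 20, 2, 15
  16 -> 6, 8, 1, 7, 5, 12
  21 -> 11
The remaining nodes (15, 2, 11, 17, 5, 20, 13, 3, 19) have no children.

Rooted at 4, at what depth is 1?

Path from 4 to 1: 4 → 18 → 9 → 14 → 16 → 1, which has 5 edges.

5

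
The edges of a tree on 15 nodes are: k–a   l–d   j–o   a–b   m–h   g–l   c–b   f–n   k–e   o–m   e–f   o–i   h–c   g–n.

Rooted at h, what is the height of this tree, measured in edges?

10

A deepest node is d, reached by h–c–b–a–k–e–f–n–g–l–d.
That path has 10 edges, so the height is 10.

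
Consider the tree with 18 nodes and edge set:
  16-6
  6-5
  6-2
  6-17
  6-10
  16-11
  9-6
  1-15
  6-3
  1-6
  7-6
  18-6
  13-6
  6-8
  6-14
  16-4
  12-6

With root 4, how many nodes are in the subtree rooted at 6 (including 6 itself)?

15

Descendants of 6 (including itself): 6, 17, 1, 3, 10, 7, 18, 9, 14, 5, 8, 13, 12, 2, 15. That's 15.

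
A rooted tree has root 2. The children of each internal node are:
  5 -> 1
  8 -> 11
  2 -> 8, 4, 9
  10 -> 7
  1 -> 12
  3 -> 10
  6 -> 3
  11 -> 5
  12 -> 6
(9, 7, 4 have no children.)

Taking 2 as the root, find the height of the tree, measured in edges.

9

The longest root-to-leaf path is 2 – 8 – 11 – 5 – 1 – 12 – 6 – 3 – 10 – 7 (9 edges).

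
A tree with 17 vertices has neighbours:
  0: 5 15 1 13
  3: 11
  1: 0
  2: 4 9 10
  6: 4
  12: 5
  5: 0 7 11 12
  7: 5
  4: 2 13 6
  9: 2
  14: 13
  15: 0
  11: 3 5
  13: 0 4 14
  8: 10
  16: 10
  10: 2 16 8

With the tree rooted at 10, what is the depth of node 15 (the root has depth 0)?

5

10 – 2 – 4 – 13 – 0 – 15 — 5 edges.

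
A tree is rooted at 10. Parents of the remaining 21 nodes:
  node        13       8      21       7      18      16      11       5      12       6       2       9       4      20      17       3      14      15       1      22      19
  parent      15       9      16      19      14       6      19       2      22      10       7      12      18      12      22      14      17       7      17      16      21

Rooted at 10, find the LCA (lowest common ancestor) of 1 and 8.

22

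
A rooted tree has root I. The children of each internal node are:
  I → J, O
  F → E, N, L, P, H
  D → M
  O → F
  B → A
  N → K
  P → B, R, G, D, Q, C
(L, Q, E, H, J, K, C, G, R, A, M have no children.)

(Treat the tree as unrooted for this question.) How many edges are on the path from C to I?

4

Walking from C: C–P–F–O–I. Length 4.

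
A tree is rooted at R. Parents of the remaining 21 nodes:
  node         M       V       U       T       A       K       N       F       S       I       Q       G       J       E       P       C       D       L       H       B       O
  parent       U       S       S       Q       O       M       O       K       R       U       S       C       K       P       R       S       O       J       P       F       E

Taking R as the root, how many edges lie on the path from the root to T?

3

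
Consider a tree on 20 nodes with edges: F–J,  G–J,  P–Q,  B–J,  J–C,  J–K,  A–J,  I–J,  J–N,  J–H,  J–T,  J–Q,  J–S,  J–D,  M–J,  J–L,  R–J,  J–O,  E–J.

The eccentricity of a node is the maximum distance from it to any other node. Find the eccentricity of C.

3

A farthest node from C is P.
The path C – J – Q – P has 3 edges.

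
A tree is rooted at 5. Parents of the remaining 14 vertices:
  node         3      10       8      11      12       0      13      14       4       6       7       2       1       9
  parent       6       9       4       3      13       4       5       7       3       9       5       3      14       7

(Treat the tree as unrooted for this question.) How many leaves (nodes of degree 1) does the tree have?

7

Exactly 7 nodes have a single neighbour: 0, 1, 2, 8, 10, 11, 12.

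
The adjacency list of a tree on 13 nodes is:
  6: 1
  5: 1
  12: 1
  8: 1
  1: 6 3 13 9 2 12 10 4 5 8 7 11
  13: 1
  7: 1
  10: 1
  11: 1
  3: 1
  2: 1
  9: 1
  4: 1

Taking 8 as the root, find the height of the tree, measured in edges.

2

11 sits deepest: 8–1–11 — 2 edges from the root.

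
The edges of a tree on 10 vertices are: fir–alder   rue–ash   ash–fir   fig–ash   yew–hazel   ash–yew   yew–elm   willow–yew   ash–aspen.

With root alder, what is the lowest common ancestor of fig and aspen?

ash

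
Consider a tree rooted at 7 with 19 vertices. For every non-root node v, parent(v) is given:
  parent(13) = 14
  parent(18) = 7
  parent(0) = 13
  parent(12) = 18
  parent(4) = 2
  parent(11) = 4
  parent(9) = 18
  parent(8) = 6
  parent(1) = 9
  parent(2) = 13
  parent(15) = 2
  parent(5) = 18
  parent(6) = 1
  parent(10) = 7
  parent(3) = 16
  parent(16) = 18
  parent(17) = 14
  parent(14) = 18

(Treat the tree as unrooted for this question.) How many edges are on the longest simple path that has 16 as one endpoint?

The node farthest from 16 is 11, via 16 – 18 – 14 – 13 – 2 – 4 – 11 — 6 edges.

6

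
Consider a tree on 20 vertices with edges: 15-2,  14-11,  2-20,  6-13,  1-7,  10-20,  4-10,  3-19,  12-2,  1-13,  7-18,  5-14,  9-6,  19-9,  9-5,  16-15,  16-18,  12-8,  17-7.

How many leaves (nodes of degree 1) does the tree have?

5

The leaves are 3, 4, 8, 11, 17.
That is 5 leaves.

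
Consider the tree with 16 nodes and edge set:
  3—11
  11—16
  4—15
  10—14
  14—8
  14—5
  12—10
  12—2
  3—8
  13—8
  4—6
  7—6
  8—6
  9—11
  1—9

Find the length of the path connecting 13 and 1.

The path is 13 – 8 – 3 – 11 – 9 – 1, which has 5 edges.

5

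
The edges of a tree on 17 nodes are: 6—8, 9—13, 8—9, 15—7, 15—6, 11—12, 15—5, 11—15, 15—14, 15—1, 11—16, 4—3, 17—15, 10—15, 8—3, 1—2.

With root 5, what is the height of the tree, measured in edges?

13 sits deepest: 5–15–6–8–9–13 — 5 edges from the root.

5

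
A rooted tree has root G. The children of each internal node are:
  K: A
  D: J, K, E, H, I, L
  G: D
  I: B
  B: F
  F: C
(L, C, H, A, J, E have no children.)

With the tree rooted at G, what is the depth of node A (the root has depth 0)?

Path from G to A: G – D – K – A, which has 3 edges.

3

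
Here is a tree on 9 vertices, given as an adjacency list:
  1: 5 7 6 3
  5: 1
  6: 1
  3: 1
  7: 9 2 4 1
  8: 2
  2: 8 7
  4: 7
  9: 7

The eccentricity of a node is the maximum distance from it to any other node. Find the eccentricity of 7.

2

Distances from 7 peak at 2, attained at 3 (5, 8, 6 also at distance 2).
7 – 1 – 3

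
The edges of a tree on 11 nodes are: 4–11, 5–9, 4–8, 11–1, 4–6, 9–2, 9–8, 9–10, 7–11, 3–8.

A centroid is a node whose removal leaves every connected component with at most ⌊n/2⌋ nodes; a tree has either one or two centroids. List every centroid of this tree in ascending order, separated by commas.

Removing 8 splits the tree into components of sizes 5, 4, 1; the largest is 5 ≤ ⌊11/2⌋ = 5.
Every other node leaves some component of size > 5, so the centroid is unique.

8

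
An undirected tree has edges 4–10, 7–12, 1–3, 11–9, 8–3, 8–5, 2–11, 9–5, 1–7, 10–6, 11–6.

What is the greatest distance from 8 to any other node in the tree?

Distances from 8 peak at 6, attained at 4.
8 – 5 – 9 – 11 – 6 – 10 – 4

6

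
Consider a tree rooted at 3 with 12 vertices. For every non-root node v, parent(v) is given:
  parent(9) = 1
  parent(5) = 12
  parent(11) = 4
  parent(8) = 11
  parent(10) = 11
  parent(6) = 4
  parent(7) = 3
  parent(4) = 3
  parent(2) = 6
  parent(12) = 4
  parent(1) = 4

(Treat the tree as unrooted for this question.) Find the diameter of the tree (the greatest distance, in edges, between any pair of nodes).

4

BFS from 2 reaches 8 last, at distance 4; BFS from 8 confirms no node is farther.
Path: 2–6–4–11–8.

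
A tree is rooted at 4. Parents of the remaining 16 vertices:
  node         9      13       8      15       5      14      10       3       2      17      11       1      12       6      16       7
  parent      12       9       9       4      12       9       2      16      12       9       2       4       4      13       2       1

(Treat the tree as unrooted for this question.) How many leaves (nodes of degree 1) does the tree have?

Exactly 10 nodes have a single neighbour: 3, 5, 6, 7, 8, 10, 11, 14, 15, 17.

10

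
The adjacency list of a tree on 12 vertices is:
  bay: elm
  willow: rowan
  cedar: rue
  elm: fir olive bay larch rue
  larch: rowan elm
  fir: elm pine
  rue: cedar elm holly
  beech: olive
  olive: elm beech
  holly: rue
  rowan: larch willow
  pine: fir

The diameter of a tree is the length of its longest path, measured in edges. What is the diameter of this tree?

A longest path is willow – rowan – larch – elm – rue – cedar, with 5 edges.

5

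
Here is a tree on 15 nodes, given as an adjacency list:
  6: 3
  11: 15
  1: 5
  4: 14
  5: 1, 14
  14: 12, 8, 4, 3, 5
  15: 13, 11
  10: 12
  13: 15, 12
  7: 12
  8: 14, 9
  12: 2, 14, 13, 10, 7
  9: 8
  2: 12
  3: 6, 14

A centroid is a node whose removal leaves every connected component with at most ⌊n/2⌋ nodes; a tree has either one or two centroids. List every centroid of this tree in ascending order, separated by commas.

Delete 14: the remaining components have sizes 7, 2, 2, 2, 1. Max 7 ≤ 7, so 14 is a centroid.
Every other node leaves some component of size > 7, so the centroid is unique.

14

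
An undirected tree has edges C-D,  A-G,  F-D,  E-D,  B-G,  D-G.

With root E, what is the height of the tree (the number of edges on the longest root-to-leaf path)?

3

The longest root-to-leaf path is E-D-G-B (3 edges).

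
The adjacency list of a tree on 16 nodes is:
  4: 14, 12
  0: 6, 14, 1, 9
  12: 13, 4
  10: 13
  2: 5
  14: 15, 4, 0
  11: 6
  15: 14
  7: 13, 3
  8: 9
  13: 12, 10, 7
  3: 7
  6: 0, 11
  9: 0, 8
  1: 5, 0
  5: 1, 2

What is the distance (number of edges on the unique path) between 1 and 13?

1 – 0 – 14 – 4 – 12 – 13: 5 edges.

5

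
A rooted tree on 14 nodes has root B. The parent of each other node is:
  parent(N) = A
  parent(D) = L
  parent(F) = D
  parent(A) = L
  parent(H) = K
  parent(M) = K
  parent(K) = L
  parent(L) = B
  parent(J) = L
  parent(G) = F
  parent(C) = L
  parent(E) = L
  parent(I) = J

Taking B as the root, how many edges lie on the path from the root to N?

Path from B to N: B–L–A–N, which has 3 edges.

3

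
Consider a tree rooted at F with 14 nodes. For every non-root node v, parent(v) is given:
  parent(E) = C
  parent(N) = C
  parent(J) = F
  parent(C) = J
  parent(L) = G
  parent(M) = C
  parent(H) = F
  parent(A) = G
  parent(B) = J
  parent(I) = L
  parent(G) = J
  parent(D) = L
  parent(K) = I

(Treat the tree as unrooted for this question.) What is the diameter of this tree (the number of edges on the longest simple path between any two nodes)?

A longest path is K-I-L-G-J-F-H, with 6 edges.

6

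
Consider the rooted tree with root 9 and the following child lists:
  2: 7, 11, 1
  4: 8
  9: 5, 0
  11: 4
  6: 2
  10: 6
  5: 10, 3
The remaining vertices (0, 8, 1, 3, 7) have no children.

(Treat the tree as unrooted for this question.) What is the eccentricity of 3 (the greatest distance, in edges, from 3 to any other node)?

7

A farthest node from 3 is 8.
The path 3–5–10–6–2–11–4–8 has 7 edges.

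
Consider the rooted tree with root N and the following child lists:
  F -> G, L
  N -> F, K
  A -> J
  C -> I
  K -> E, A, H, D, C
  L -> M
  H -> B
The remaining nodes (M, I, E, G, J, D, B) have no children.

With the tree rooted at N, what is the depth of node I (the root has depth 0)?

3

Path from N to I: N – K – C – I, which has 3 edges.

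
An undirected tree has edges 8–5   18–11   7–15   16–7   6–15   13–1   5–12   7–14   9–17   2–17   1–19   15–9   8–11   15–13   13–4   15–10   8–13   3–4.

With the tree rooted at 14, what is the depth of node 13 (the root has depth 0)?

3

14 → 7 → 15 → 13 — 3 edges.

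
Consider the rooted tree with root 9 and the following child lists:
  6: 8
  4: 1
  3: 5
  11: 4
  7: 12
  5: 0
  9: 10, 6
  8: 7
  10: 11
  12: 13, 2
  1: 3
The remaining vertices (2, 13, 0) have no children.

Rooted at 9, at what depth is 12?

Path from 9 to 12: 9–6–8–7–12, which has 4 edges.

4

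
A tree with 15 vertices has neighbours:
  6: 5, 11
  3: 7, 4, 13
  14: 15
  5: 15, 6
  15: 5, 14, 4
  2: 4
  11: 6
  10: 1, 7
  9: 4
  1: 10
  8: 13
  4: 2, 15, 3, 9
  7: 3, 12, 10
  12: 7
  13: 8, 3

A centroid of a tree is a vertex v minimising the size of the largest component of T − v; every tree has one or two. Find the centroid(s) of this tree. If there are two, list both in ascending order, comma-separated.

4

Delete 4: the remaining components have sizes 7, 5, 1, 1. Max 7 ≤ 7, so 4 is a centroid.
Every other node leaves some component of size > 7, so the centroid is unique.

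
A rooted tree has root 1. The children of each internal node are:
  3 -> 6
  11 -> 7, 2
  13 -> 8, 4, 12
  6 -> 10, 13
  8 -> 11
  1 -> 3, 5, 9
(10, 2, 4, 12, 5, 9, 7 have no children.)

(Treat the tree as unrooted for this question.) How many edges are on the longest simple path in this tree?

Starting from 5, a farthest node is 7 at distance 7.
One longest path: 5 – 1 – 3 – 6 – 13 – 8 – 11 – 7.
So the diameter is 7.

7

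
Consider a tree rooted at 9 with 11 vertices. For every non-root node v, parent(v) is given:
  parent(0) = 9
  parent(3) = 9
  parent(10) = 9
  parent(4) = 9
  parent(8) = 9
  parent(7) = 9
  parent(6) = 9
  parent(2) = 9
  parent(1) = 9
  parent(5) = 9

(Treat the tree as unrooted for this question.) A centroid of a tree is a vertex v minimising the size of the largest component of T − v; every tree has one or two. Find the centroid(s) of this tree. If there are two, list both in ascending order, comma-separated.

9

If 9 is removed the pieces have sizes 1, 1, 1, 1, 1, 1, 1, 1, 1, 1, all ≤ ⌊11/2⌋ = 5.
Every other node leaves some component of size > 5, so the centroid is unique.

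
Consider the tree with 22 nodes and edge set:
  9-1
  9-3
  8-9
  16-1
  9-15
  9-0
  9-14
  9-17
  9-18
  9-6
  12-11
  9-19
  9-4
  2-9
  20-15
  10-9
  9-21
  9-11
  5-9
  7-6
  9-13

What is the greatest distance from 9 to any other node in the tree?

2

Distances from 9 peak at 2, attained at 7 (20, 12, 16 also at distance 2).
9-6-7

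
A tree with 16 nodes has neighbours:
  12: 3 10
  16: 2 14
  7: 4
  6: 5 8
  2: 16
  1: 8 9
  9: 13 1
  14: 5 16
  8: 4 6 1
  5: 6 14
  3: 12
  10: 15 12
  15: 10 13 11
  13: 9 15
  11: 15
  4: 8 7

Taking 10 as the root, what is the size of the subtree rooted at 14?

14's subtree: {14, 16, 2}, size 3.

3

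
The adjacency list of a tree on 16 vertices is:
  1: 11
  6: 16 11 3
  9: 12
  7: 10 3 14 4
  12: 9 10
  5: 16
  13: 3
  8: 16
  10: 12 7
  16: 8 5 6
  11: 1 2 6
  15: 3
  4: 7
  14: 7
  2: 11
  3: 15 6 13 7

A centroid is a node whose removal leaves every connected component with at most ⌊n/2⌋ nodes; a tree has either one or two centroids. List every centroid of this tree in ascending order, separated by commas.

If 3 is removed the pieces have sizes 7, 6, 1, 1, all ≤ ⌊16/2⌋ = 8.
Every other node leaves some component of size > 8, so the centroid is unique.

3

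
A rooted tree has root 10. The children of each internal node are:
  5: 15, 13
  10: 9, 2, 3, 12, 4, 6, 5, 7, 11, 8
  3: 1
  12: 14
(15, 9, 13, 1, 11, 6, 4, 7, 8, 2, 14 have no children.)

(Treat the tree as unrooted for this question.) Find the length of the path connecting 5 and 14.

Walking from 5: 5 - 10 - 12 - 14. Length 3.

3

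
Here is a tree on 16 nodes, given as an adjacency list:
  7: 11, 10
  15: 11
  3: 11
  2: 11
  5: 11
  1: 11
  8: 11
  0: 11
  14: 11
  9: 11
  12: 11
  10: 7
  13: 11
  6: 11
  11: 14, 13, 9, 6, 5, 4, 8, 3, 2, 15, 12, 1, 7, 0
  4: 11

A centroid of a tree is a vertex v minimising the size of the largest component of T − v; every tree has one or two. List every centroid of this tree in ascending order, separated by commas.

Removing 11 splits the tree into components of sizes 2, 1, 1, 1, 1, 1, 1, 1, 1, 1, 1, 1, 1, 1; the largest is 2 ≤ ⌊16/2⌋ = 8.
No neighbour of 11 does as well, so 11 is the unique centroid.

11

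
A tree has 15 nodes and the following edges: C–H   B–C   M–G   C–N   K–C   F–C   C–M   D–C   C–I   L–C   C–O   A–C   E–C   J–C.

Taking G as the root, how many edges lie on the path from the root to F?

3

G → M → C → F — 3 edges.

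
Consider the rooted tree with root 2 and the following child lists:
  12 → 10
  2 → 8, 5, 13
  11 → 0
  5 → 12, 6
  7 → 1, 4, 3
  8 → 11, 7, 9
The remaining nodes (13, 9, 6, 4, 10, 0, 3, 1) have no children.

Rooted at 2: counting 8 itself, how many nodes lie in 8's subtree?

The subtree rooted at 8 contains: 8, 11, 7, 9, 0, 4, 3, 1 — 8 nodes.

8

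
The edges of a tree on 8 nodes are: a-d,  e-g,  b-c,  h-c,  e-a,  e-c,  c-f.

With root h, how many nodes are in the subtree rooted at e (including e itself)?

4

e's subtree: {e, a, g, d}, size 4.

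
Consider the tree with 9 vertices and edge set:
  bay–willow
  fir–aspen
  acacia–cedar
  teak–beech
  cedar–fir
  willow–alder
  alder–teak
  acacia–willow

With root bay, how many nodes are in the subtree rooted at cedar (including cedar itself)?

The subtree rooted at cedar contains: cedar, fir, aspen — 3 nodes.

3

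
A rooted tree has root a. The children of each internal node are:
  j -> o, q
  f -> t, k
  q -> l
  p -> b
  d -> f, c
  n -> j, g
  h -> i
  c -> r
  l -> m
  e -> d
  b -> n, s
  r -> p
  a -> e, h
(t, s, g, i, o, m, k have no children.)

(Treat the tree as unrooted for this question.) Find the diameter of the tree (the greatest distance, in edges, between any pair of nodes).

13

BFS from m reaches i last, at distance 13; BFS from i confirms no node is farther.
Path: m – l – q – j – n – b – p – r – c – d – e – a – h – i.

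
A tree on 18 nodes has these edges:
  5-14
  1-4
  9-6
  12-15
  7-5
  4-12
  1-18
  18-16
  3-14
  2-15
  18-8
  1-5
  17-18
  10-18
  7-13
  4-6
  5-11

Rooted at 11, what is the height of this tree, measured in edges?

The longest root-to-leaf path is 11-5-1-4-12-15-2 (6 edges).

6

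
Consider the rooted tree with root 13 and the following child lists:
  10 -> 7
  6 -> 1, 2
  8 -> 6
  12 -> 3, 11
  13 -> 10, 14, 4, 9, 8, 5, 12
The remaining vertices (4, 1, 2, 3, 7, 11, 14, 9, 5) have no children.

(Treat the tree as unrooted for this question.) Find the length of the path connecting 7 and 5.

Walking from 7: 7 – 10 – 13 – 5. Length 3.

3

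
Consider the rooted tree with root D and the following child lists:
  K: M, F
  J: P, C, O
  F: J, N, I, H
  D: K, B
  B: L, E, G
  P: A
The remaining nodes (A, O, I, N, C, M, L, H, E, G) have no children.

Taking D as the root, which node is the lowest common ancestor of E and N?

Path E→root: E B D; path N→root: N F K D.
First common node: D.

D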